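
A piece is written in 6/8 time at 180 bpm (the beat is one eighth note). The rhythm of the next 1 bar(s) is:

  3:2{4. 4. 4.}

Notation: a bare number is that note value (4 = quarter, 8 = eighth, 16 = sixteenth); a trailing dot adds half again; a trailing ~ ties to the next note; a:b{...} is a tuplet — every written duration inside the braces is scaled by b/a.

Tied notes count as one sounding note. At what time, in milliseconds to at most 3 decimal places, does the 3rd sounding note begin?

note 3 onset = 4b = 1333.333ms

1. 0.0ms @ 0 + 666.667ms (2)
2. 666.667ms @ 2 + 666.667ms (2)
3. 1333.333ms @ 4 + 666.667ms (2)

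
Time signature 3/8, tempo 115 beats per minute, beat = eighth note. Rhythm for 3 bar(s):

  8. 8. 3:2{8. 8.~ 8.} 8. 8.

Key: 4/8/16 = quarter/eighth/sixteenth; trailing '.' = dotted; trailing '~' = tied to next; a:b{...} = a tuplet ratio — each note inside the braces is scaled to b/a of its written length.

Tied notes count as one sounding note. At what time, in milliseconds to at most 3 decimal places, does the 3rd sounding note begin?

note 3 onset = 3b = 1565.217ms

1. 0.0ms @ 0 + 782.609ms (3/2)
2. 782.609ms @ 3/2 + 782.609ms (3/2)
3. 1565.217ms @ 3 + 521.739ms (1)
4. 2086.957ms @ 4 + 1043.478ms (2)
5. 3130.435ms @ 6 + 782.609ms (3/2)
6. 3913.043ms @ 15/2 + 782.609ms (3/2)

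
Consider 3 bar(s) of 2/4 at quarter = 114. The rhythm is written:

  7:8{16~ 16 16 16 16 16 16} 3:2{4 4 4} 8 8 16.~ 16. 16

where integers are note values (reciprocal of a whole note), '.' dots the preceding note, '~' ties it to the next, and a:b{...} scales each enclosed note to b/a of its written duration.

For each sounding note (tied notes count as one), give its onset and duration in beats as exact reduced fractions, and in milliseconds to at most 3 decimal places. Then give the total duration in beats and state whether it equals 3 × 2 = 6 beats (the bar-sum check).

1) 0.0ms=0b +300.752ms=4/7b
2) 300.752ms=4/7b +150.376ms=2/7b
3) 451.128ms=6/7b +150.376ms=2/7b
4) 601.504ms=8/7b +150.376ms=2/7b
5) 751.88ms=10/7b +150.376ms=2/7b
6) 902.256ms=12/7b +150.376ms=2/7b
7) 1052.632ms=2b +350.877ms=2/3b
8) 1403.509ms=8/3b +350.877ms=2/3b
9) 1754.386ms=10/3b +350.877ms=2/3b
10) 2105.263ms=4b +263.158ms=1/2b
11) 2368.421ms=9/2b +263.158ms=1/2b
12) 2631.579ms=5b +394.737ms=3/4b
13) 3026.316ms=23/4b +131.579ms=1/4b
Σ=6b of 6 (114bpm 2/4) — PASS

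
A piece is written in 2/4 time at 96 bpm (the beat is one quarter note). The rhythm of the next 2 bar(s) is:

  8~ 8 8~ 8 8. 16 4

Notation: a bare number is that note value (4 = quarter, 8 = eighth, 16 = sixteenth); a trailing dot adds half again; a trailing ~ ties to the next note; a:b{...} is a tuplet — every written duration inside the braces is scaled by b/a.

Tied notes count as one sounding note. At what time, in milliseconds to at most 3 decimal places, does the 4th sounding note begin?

note 4 onset = 11/4b = 1718.75ms

1. 0.0ms @ 0 + 625.0ms (1)
2. 625.0ms @ 1 + 625.0ms (1)
3. 1250.0ms @ 2 + 468.75ms (3/4)
4. 1718.75ms @ 11/4 + 156.25ms (1/4)
5. 1875.0ms @ 3 + 625.0ms (1)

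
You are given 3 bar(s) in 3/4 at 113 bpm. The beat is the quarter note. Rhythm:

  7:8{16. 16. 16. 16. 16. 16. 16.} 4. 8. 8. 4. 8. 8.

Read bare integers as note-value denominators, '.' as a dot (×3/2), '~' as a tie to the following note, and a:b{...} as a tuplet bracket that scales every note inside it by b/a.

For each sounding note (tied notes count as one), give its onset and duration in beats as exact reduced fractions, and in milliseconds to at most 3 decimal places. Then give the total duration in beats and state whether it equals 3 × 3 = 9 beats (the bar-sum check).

1) 0.0ms=0b +227.56ms=3/7b
2) 227.56ms=3/7b +227.56ms=3/7b
3) 455.12ms=6/7b +227.56ms=3/7b
4) 682.68ms=9/7b +227.56ms=3/7b
5) 910.24ms=12/7b +227.56ms=3/7b
6) 1137.8ms=15/7b +227.56ms=3/7b
7) 1365.36ms=18/7b +227.56ms=3/7b
8) 1592.92ms=3b +796.46ms=3/2b
9) 2389.381ms=9/2b +398.23ms=3/4b
10) 2787.611ms=21/4b +398.23ms=3/4b
11) 3185.841ms=6b +796.46ms=3/2b
12) 3982.301ms=15/2b +398.23ms=3/4b
13) 4380.531ms=33/4b +398.23ms=3/4b
Σ=9b of 9 (113bpm 3/4) — PASS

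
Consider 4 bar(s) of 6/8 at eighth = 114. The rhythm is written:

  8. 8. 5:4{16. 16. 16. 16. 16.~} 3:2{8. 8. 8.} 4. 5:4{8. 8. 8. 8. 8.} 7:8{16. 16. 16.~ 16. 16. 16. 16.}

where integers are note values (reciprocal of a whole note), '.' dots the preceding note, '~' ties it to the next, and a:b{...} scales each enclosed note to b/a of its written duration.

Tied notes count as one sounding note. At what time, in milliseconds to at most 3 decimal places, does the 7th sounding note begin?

note 7 onset = 27/5b = 2842.105ms

1. 0.0ms @ 0 + 789.474ms (3/2)
2. 789.474ms @ 3/2 + 789.474ms (3/2)
3. 1578.947ms @ 3 + 315.789ms (3/5)
4. 1894.737ms @ 18/5 + 315.789ms (3/5)
5. 2210.526ms @ 21/5 + 315.789ms (3/5)
6. 2526.316ms @ 24/5 + 315.789ms (3/5)
7. 2842.105ms @ 27/5 + 842.105ms (8/5)
8. 3684.211ms @ 7 + 526.316ms (1)
9. 4210.526ms @ 8 + 526.316ms (1)
10. 4736.842ms @ 9 + 1578.947ms (3)
11. 6315.789ms @ 12 + 631.579ms (6/5)
12. 6947.368ms @ 66/5 + 631.579ms (6/5)
13. 7578.947ms @ 72/5 + 631.579ms (6/5)
14. 8210.526ms @ 78/5 + 631.579ms (6/5)
15. 8842.105ms @ 84/5 + 631.579ms (6/5)
16. 9473.684ms @ 18 + 451.128ms (6/7)
17. 9924.812ms @ 132/7 + 451.128ms (6/7)
18. 10375.94ms @ 138/7 + 902.256ms (12/7)
19. 11278.195ms @ 150/7 + 451.128ms (6/7)
20. 11729.323ms @ 156/7 + 451.128ms (6/7)
21. 12180.451ms @ 162/7 + 451.128ms (6/7)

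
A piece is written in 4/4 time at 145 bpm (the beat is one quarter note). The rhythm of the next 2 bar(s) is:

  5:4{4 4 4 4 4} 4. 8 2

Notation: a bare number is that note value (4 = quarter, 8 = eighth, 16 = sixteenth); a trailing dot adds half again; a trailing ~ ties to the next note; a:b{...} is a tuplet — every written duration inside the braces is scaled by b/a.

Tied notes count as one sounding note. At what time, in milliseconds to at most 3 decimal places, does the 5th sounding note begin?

note 5 onset = 16/5b = 1324.138ms

1. 0.0ms @ 0 + 331.034ms (4/5)
2. 331.034ms @ 4/5 + 331.034ms (4/5)
3. 662.069ms @ 8/5 + 331.034ms (4/5)
4. 993.103ms @ 12/5 + 331.034ms (4/5)
5. 1324.138ms @ 16/5 + 331.034ms (4/5)
6. 1655.172ms @ 4 + 620.69ms (3/2)
7. 2275.862ms @ 11/2 + 206.897ms (1/2)
8. 2482.759ms @ 6 + 827.586ms (2)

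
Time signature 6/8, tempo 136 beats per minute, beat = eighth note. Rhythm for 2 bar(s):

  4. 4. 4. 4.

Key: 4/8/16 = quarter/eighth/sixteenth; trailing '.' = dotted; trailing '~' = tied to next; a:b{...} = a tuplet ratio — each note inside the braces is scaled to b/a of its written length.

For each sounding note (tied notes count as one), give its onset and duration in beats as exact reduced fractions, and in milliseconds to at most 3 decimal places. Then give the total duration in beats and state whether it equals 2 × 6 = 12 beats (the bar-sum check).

1) 0.0ms=0b +1323.529ms=3b
2) 1323.529ms=3b +1323.529ms=3b
3) 2647.059ms=6b +1323.529ms=3b
4) 3970.588ms=9b +1323.529ms=3b
Σ=12b of 12 (136bpm 6/8) — PASS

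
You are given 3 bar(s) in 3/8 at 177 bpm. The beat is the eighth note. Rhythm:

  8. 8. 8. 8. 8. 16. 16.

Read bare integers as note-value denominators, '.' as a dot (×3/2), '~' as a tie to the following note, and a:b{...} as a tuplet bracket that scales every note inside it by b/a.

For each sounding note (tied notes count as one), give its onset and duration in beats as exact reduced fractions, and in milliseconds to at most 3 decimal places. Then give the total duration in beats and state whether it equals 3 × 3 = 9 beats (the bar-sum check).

1) 0.0ms=0b +508.475ms=3/2b
2) 508.475ms=3/2b +508.475ms=3/2b
3) 1016.949ms=3b +508.475ms=3/2b
4) 1525.424ms=9/2b +508.475ms=3/2b
5) 2033.898ms=6b +508.475ms=3/2b
6) 2542.373ms=15/2b +254.237ms=3/4b
7) 2796.61ms=33/4b +254.237ms=3/4b
Σ=9b of 9 (177bpm 3/8) — PASS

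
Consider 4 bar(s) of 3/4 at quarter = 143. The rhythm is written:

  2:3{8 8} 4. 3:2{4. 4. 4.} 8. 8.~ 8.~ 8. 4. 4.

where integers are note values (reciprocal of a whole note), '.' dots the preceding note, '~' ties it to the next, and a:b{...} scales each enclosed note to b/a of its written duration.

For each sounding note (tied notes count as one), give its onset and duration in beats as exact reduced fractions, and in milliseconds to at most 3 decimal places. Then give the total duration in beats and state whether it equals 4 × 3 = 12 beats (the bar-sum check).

1) 0.0ms=0b +314.685ms=3/4b
2) 314.685ms=3/4b +314.685ms=3/4b
3) 629.371ms=3/2b +629.371ms=3/2b
4) 1258.741ms=3b +419.58ms=1b
5) 1678.322ms=4b +419.58ms=1b
6) 2097.902ms=5b +419.58ms=1b
7) 2517.483ms=6b +314.685ms=3/4b
8) 2832.168ms=27/4b +944.056ms=9/4b
9) 3776.224ms=9b +629.371ms=3/2b
10) 4405.594ms=21/2b +629.371ms=3/2b
Σ=12b of 12 (143bpm 3/4) — PASS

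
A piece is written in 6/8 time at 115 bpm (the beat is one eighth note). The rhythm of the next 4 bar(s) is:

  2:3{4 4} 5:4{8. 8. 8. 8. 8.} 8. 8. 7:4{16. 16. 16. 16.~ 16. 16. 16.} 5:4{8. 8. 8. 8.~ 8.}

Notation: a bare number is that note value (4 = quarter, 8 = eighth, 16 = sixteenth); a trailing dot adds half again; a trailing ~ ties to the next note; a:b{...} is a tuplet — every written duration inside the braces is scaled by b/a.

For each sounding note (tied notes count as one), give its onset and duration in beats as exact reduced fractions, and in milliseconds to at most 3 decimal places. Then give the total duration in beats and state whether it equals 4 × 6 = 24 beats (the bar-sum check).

1) 0.0ms=0b +1565.217ms=3b
2) 1565.217ms=3b +1565.217ms=3b
3) 3130.435ms=6b +626.087ms=6/5b
4) 3756.522ms=36/5b +626.087ms=6/5b
5) 4382.609ms=42/5b +626.087ms=6/5b
6) 5008.696ms=48/5b +626.087ms=6/5b
7) 5634.783ms=54/5b +626.087ms=6/5b
8) 6260.87ms=12b +782.609ms=3/2b
9) 7043.478ms=27/2b +782.609ms=3/2b
10) 7826.087ms=15b +223.602ms=3/7b
11) 8049.689ms=108/7b +223.602ms=3/7b
12) 8273.292ms=111/7b +223.602ms=3/7b
13) 8496.894ms=114/7b +447.205ms=6/7b
14) 8944.099ms=120/7b +223.602ms=3/7b
15) 9167.702ms=123/7b +223.602ms=3/7b
16) 9391.304ms=18b +626.087ms=6/5b
17) 10017.391ms=96/5b +626.087ms=6/5b
18) 10643.478ms=102/5b +626.087ms=6/5b
19) 11269.565ms=108/5b +1252.174ms=12/5b
Σ=24b of 24 (115bpm 6/8) — PASS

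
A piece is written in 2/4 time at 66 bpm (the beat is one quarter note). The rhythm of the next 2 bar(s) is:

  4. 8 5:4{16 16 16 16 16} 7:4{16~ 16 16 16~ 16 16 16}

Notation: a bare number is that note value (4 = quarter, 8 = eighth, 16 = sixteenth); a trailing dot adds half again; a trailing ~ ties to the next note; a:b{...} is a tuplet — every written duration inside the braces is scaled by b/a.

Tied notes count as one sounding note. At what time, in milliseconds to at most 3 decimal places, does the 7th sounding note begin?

1. 0.0ms @ 0 + 1363.636ms (3/2)
2. 1363.636ms @ 3/2 + 454.545ms (1/2)
3. 1818.182ms @ 2 + 181.818ms (1/5)
4. 2000.0ms @ 11/5 + 181.818ms (1/5)
5. 2181.818ms @ 12/5 + 181.818ms (1/5)
6. 2363.636ms @ 13/5 + 181.818ms (1/5)
7. 2545.455ms @ 14/5 + 181.818ms (1/5)
8. 2727.273ms @ 3 + 259.74ms (2/7)
9. 2987.013ms @ 23/7 + 129.87ms (1/7)
10. 3116.883ms @ 24/7 + 259.74ms (2/7)
11. 3376.623ms @ 26/7 + 129.87ms (1/7)
12. 3506.494ms @ 27/7 + 129.87ms (1/7)

note 7 onset = 14/5b = 2545.455ms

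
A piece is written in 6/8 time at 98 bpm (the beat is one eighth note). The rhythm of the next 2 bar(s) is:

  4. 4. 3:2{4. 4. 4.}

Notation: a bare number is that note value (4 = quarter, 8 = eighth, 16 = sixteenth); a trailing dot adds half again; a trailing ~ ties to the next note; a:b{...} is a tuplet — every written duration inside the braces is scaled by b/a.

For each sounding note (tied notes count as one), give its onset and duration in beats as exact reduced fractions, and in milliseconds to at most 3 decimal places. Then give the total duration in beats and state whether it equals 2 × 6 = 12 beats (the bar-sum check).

1) 0.0ms=0b +1836.735ms=3b
2) 1836.735ms=3b +1836.735ms=3b
3) 3673.469ms=6b +1224.49ms=2b
4) 4897.959ms=8b +1224.49ms=2b
5) 6122.449ms=10b +1224.49ms=2b
Σ=12b of 12 (98bpm 6/8) — PASS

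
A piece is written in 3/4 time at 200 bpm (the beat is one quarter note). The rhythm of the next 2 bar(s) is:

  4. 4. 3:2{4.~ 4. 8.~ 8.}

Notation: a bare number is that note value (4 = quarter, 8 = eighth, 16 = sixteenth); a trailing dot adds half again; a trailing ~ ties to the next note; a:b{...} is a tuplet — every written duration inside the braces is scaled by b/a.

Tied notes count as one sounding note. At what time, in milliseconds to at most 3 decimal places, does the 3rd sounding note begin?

note 3 onset = 3b = 900.0ms

1. 0.0ms @ 0 + 450.0ms (3/2)
2. 450.0ms @ 3/2 + 450.0ms (3/2)
3. 900.0ms @ 3 + 600.0ms (2)
4. 1500.0ms @ 5 + 300.0ms (1)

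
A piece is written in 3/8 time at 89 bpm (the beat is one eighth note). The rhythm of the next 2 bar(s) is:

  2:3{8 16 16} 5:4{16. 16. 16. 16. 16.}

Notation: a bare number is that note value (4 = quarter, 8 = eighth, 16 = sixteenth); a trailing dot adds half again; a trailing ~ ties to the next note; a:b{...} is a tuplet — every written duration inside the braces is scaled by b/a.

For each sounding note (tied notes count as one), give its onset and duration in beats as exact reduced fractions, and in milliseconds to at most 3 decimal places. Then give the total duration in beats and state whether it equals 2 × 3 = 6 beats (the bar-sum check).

1) 0.0ms=0b +1011.236ms=3/2b
2) 1011.236ms=3/2b +505.618ms=3/4b
3) 1516.854ms=9/4b +505.618ms=3/4b
4) 2022.472ms=3b +404.494ms=3/5b
5) 2426.966ms=18/5b +404.494ms=3/5b
6) 2831.461ms=21/5b +404.494ms=3/5b
7) 3235.955ms=24/5b +404.494ms=3/5b
8) 3640.449ms=27/5b +404.494ms=3/5b
Σ=6b of 6 (89bpm 3/8) — PASS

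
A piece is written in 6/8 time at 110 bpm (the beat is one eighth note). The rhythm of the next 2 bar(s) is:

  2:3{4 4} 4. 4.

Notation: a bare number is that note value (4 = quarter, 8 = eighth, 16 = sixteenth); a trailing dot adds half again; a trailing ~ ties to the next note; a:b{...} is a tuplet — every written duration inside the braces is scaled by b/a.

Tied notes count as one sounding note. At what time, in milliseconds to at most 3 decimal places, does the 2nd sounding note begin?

note 2 onset = 3b = 1636.364ms

1. 0.0ms @ 0 + 1636.364ms (3)
2. 1636.364ms @ 3 + 1636.364ms (3)
3. 3272.727ms @ 6 + 1636.364ms (3)
4. 4909.091ms @ 9 + 1636.364ms (3)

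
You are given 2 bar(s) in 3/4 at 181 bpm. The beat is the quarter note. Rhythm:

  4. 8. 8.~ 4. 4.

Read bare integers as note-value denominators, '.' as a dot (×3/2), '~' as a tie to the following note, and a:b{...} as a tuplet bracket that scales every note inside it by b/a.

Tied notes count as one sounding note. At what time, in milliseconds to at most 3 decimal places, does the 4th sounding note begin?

note 4 onset = 9/2b = 1491.713ms

1. 0.0ms @ 0 + 497.238ms (3/2)
2. 497.238ms @ 3/2 + 248.619ms (3/4)
3. 745.856ms @ 9/4 + 745.856ms (9/4)
4. 1491.713ms @ 9/2 + 497.238ms (3/2)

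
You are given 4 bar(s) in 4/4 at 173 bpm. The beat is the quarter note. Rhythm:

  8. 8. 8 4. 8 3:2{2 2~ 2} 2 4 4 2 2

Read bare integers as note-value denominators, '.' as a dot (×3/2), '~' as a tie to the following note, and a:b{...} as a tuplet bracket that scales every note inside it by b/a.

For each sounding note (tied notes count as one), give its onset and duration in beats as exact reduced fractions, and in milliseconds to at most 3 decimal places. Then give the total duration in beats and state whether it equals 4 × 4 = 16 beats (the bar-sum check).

1) 0.0ms=0b +260.116ms=3/4b
2) 260.116ms=3/4b +260.116ms=3/4b
3) 520.231ms=3/2b +173.41ms=1/2b
4) 693.642ms=2b +520.231ms=3/2b
5) 1213.873ms=7/2b +173.41ms=1/2b
6) 1387.283ms=4b +462.428ms=4/3b
7) 1849.711ms=16/3b +924.855ms=8/3b
8) 2774.566ms=8b +693.642ms=2b
9) 3468.208ms=10b +346.821ms=1b
10) 3815.029ms=11b +346.821ms=1b
11) 4161.85ms=12b +693.642ms=2b
12) 4855.491ms=14b +693.642ms=2b
Σ=16b of 16 (173bpm 4/4) — PASS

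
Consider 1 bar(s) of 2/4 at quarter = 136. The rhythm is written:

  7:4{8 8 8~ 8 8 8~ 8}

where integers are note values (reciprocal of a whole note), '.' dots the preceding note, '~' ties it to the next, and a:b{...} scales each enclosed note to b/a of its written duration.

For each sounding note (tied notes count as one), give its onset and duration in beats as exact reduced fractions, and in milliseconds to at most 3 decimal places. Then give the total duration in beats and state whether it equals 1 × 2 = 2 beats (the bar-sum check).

1) 0.0ms=0b +126.05ms=2/7b
2) 126.05ms=2/7b +126.05ms=2/7b
3) 252.101ms=4/7b +252.101ms=4/7b
4) 504.202ms=8/7b +126.05ms=2/7b
5) 630.252ms=10/7b +252.101ms=4/7b
Σ=2b of 2 (136bpm 2/4) — PASS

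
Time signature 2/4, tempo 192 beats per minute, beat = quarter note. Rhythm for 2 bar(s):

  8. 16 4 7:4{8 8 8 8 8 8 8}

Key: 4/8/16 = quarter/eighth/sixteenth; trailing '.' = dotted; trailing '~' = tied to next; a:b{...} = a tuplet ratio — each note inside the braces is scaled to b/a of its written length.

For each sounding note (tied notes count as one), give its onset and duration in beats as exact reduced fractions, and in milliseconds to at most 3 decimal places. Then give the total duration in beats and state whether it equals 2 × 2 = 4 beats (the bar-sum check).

1) 0.0ms=0b +234.375ms=3/4b
2) 234.375ms=3/4b +78.125ms=1/4b
3) 312.5ms=1b +312.5ms=1b
4) 625.0ms=2b +89.286ms=2/7b
5) 714.286ms=16/7b +89.286ms=2/7b
6) 803.571ms=18/7b +89.286ms=2/7b
7) 892.857ms=20/7b +89.286ms=2/7b
8) 982.143ms=22/7b +89.286ms=2/7b
9) 1071.429ms=24/7b +89.286ms=2/7b
10) 1160.714ms=26/7b +89.286ms=2/7b
Σ=4b of 4 (192bpm 2/4) — PASS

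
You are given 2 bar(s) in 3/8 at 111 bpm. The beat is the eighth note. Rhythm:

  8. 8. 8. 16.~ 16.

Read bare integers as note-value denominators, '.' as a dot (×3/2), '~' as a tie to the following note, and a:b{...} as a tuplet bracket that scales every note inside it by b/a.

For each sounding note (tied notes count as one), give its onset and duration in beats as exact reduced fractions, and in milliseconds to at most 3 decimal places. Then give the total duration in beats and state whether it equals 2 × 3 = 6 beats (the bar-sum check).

1) 0.0ms=0b +810.811ms=3/2b
2) 810.811ms=3/2b +810.811ms=3/2b
3) 1621.622ms=3b +810.811ms=3/2b
4) 2432.432ms=9/2b +810.811ms=3/2b
Σ=6b of 6 (111bpm 3/8) — PASS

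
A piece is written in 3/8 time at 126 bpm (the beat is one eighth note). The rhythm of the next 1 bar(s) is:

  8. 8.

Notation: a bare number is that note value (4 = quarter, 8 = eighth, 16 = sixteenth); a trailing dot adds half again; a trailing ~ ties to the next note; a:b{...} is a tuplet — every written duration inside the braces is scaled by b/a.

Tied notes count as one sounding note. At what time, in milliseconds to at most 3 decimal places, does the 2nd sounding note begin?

1. 0.0ms @ 0 + 714.286ms (3/2)
2. 714.286ms @ 3/2 + 714.286ms (3/2)

note 2 onset = 3/2b = 714.286ms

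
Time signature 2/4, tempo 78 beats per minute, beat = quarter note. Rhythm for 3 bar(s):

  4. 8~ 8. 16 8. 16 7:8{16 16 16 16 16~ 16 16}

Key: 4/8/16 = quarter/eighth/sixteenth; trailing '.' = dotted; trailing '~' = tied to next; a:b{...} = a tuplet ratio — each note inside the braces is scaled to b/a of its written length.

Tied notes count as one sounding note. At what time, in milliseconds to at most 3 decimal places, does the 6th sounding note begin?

note 6 onset = 4b = 3076.923ms

1. 0.0ms @ 0 + 1153.846ms (3/2)
2. 1153.846ms @ 3/2 + 961.538ms (5/4)
3. 2115.385ms @ 11/4 + 192.308ms (1/4)
4. 2307.692ms @ 3 + 576.923ms (3/4)
5. 2884.615ms @ 15/4 + 192.308ms (1/4)
6. 3076.923ms @ 4 + 219.78ms (2/7)
7. 3296.703ms @ 30/7 + 219.78ms (2/7)
8. 3516.484ms @ 32/7 + 219.78ms (2/7)
9. 3736.264ms @ 34/7 + 219.78ms (2/7)
10. 3956.044ms @ 36/7 + 439.56ms (4/7)
11. 4395.604ms @ 40/7 + 219.78ms (2/7)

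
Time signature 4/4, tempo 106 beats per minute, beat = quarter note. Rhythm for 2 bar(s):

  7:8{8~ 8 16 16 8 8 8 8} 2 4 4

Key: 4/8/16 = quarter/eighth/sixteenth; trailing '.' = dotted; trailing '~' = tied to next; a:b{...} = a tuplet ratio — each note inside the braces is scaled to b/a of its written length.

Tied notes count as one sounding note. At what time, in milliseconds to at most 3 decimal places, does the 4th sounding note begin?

1. 0.0ms @ 0 + 646.9ms (8/7)
2. 646.9ms @ 8/7 + 161.725ms (2/7)
3. 808.625ms @ 10/7 + 161.725ms (2/7)
4. 970.35ms @ 12/7 + 323.45ms (4/7)
5. 1293.801ms @ 16/7 + 323.45ms (4/7)
6. 1617.251ms @ 20/7 + 323.45ms (4/7)
7. 1940.701ms @ 24/7 + 323.45ms (4/7)
8. 2264.151ms @ 4 + 1132.075ms (2)
9. 3396.226ms @ 6 + 566.038ms (1)
10. 3962.264ms @ 7 + 566.038ms (1)

note 4 onset = 12/7b = 970.35ms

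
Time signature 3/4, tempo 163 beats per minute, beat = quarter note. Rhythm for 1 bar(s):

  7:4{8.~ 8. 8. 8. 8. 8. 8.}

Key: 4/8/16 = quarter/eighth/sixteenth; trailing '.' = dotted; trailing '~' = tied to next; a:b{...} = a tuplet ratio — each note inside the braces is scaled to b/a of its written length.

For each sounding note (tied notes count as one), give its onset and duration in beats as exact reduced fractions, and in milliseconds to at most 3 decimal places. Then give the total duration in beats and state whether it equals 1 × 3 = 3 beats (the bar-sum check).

1) 0.0ms=0b +315.513ms=6/7b
2) 315.513ms=6/7b +157.756ms=3/7b
3) 473.269ms=9/7b +157.756ms=3/7b
4) 631.025ms=12/7b +157.756ms=3/7b
5) 788.782ms=15/7b +157.756ms=3/7b
6) 946.538ms=18/7b +157.756ms=3/7b
Σ=3b of 3 (163bpm 3/4) — PASS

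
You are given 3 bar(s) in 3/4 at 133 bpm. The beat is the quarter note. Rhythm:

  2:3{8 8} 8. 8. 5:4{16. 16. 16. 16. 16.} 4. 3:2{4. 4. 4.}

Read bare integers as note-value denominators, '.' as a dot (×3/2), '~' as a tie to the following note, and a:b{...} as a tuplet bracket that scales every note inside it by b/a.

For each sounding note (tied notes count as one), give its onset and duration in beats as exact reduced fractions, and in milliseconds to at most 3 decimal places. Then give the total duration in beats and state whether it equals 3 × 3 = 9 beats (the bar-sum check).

1) 0.0ms=0b +338.346ms=3/4b
2) 338.346ms=3/4b +338.346ms=3/4b
3) 676.692ms=3/2b +338.346ms=3/4b
4) 1015.038ms=9/4b +338.346ms=3/4b
5) 1353.383ms=3b +135.338ms=3/10b
6) 1488.722ms=33/10b +135.338ms=3/10b
7) 1624.06ms=18/5b +135.338ms=3/10b
8) 1759.398ms=39/10b +135.338ms=3/10b
9) 1894.737ms=21/5b +135.338ms=3/10b
10) 2030.075ms=9/2b +676.692ms=3/2b
11) 2706.767ms=6b +451.128ms=1b
12) 3157.895ms=7b +451.128ms=1b
13) 3609.023ms=8b +451.128ms=1b
Σ=9b of 9 (133bpm 3/4) — PASS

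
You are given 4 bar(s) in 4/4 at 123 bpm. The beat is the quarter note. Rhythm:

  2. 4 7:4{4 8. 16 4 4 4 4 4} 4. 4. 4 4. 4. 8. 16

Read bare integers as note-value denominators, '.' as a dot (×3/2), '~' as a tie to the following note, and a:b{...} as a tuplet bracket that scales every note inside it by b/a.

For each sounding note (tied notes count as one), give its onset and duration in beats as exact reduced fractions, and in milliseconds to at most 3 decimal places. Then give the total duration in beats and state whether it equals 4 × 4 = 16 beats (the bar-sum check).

1) 0.0ms=0b +1463.415ms=3b
2) 1463.415ms=3b +487.805ms=1b
3) 1951.22ms=4b +278.746ms=4/7b
4) 2229.965ms=32/7b +209.059ms=3/7b
5) 2439.024ms=5b +69.686ms=1/7b
6) 2508.711ms=36/7b +278.746ms=4/7b
7) 2787.456ms=40/7b +278.746ms=4/7b
8) 3066.202ms=44/7b +278.746ms=4/7b
9) 3344.948ms=48/7b +278.746ms=4/7b
10) 3623.693ms=52/7b +278.746ms=4/7b
11) 3902.439ms=8b +731.707ms=3/2b
12) 4634.146ms=19/2b +731.707ms=3/2b
13) 5365.854ms=11b +487.805ms=1b
14) 5853.659ms=12b +731.707ms=3/2b
15) 6585.366ms=27/2b +731.707ms=3/2b
16) 7317.073ms=15b +365.854ms=3/4b
17) 7682.927ms=63/4b +121.951ms=1/4b
Σ=16b of 16 (123bpm 4/4) — PASS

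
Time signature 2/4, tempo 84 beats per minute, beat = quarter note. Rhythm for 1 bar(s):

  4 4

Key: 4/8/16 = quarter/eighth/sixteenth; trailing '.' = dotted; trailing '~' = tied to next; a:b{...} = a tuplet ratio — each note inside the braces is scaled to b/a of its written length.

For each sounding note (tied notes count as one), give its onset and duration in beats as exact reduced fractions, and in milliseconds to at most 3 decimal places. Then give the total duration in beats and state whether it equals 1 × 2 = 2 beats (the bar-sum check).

1) 0.0ms=0b +714.286ms=1b
2) 714.286ms=1b +714.286ms=1b
Σ=2b of 2 (84bpm 2/4) — PASS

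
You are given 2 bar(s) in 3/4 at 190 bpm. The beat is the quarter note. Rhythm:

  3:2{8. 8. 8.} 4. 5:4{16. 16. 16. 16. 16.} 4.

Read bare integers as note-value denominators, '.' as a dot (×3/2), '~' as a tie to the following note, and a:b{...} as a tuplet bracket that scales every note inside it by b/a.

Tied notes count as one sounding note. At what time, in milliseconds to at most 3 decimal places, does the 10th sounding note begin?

1. 0.0ms @ 0 + 157.895ms (1/2)
2. 157.895ms @ 1/2 + 157.895ms (1/2)
3. 315.789ms @ 1 + 157.895ms (1/2)
4. 473.684ms @ 3/2 + 473.684ms (3/2)
5. 947.368ms @ 3 + 94.737ms (3/10)
6. 1042.105ms @ 33/10 + 94.737ms (3/10)
7. 1136.842ms @ 18/5 + 94.737ms (3/10)
8. 1231.579ms @ 39/10 + 94.737ms (3/10)
9. 1326.316ms @ 21/5 + 94.737ms (3/10)
10. 1421.053ms @ 9/2 + 473.684ms (3/2)

note 10 onset = 9/2b = 1421.053ms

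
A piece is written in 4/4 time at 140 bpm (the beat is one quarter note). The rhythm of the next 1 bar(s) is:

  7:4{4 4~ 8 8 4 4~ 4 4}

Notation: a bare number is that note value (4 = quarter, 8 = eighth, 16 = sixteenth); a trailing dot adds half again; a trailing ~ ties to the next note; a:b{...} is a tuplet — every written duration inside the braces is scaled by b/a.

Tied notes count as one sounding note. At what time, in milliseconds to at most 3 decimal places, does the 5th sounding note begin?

1. 0.0ms @ 0 + 244.898ms (4/7)
2. 244.898ms @ 4/7 + 367.347ms (6/7)
3. 612.245ms @ 10/7 + 122.449ms (2/7)
4. 734.694ms @ 12/7 + 244.898ms (4/7)
5. 979.592ms @ 16/7 + 489.796ms (8/7)
6. 1469.388ms @ 24/7 + 244.898ms (4/7)

note 5 onset = 16/7b = 979.592ms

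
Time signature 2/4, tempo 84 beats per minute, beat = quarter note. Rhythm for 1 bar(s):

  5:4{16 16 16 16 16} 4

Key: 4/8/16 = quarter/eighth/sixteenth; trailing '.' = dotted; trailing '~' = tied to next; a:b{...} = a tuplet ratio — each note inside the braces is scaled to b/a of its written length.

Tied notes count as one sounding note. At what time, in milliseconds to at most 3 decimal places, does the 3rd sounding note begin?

1. 0.0ms @ 0 + 142.857ms (1/5)
2. 142.857ms @ 1/5 + 142.857ms (1/5)
3. 285.714ms @ 2/5 + 142.857ms (1/5)
4. 428.571ms @ 3/5 + 142.857ms (1/5)
5. 571.429ms @ 4/5 + 142.857ms (1/5)
6. 714.286ms @ 1 + 714.286ms (1)

note 3 onset = 2/5b = 285.714ms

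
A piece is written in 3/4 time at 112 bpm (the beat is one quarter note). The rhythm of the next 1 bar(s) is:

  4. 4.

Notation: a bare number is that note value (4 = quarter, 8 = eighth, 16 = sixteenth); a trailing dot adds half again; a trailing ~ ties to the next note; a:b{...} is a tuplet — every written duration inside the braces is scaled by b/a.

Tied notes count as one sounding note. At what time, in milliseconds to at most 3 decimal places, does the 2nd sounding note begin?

note 2 onset = 3/2b = 803.571ms

1. 0.0ms @ 0 + 803.571ms (3/2)
2. 803.571ms @ 3/2 + 803.571ms (3/2)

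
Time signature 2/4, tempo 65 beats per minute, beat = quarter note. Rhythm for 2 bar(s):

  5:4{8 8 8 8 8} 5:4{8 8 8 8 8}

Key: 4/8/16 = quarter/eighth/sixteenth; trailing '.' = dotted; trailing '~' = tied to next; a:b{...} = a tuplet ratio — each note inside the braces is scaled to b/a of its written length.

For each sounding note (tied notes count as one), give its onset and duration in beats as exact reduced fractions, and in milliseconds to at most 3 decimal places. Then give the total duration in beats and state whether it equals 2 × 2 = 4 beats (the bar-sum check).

1) 0.0ms=0b +369.231ms=2/5b
2) 369.231ms=2/5b +369.231ms=2/5b
3) 738.462ms=4/5b +369.231ms=2/5b
4) 1107.692ms=6/5b +369.231ms=2/5b
5) 1476.923ms=8/5b +369.231ms=2/5b
6) 1846.154ms=2b +369.231ms=2/5b
7) 2215.385ms=12/5b +369.231ms=2/5b
8) 2584.615ms=14/5b +369.231ms=2/5b
9) 2953.846ms=16/5b +369.231ms=2/5b
10) 3323.077ms=18/5b +369.231ms=2/5b
Σ=4b of 4 (65bpm 2/4) — PASS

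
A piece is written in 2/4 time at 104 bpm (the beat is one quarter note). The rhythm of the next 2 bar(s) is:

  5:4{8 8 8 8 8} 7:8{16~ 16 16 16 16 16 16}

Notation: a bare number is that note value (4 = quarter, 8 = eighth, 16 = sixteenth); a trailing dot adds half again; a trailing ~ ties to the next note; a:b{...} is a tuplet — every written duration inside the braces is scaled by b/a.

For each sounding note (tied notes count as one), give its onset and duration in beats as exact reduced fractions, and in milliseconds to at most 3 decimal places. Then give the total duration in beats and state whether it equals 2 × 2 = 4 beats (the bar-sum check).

1) 0.0ms=0b +230.769ms=2/5b
2) 230.769ms=2/5b +230.769ms=2/5b
3) 461.538ms=4/5b +230.769ms=2/5b
4) 692.308ms=6/5b +230.769ms=2/5b
5) 923.077ms=8/5b +230.769ms=2/5b
6) 1153.846ms=2b +329.67ms=4/7b
7) 1483.516ms=18/7b +164.835ms=2/7b
8) 1648.352ms=20/7b +164.835ms=2/7b
9) 1813.187ms=22/7b +164.835ms=2/7b
10) 1978.022ms=24/7b +164.835ms=2/7b
11) 2142.857ms=26/7b +164.835ms=2/7b
Σ=4b of 4 (104bpm 2/4) — PASS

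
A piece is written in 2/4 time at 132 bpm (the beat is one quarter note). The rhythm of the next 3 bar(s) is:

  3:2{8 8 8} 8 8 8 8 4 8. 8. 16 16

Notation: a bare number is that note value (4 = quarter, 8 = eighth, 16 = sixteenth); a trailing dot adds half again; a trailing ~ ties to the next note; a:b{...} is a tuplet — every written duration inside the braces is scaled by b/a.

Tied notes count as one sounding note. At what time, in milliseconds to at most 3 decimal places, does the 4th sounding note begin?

1. 0.0ms @ 0 + 151.515ms (1/3)
2. 151.515ms @ 1/3 + 151.515ms (1/3)
3. 303.03ms @ 2/3 + 151.515ms (1/3)
4. 454.545ms @ 1 + 227.273ms (1/2)
5. 681.818ms @ 3/2 + 227.273ms (1/2)
6. 909.091ms @ 2 + 227.273ms (1/2)
7. 1136.364ms @ 5/2 + 227.273ms (1/2)
8. 1363.636ms @ 3 + 454.545ms (1)
9. 1818.182ms @ 4 + 340.909ms (3/4)
10. 2159.091ms @ 19/4 + 340.909ms (3/4)
11. 2500.0ms @ 11/2 + 113.636ms (1/4)
12. 2613.636ms @ 23/4 + 113.636ms (1/4)

note 4 onset = 1b = 454.545ms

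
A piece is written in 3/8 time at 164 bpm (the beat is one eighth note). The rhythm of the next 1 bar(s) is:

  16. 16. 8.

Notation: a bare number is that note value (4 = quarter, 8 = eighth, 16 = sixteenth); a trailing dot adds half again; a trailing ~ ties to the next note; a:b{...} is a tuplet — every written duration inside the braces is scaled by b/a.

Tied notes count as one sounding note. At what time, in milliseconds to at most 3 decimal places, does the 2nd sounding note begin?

note 2 onset = 3/4b = 274.39ms

1. 0.0ms @ 0 + 274.39ms (3/4)
2. 274.39ms @ 3/4 + 274.39ms (3/4)
3. 548.78ms @ 3/2 + 548.78ms (3/2)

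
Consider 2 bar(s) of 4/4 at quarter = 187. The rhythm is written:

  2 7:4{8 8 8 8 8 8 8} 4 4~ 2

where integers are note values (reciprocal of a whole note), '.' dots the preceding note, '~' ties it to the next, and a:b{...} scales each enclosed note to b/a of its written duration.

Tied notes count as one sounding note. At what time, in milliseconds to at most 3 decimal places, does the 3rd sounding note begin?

1. 0.0ms @ 0 + 641.711ms (2)
2. 641.711ms @ 2 + 91.673ms (2/7)
3. 733.384ms @ 16/7 + 91.673ms (2/7)
4. 825.057ms @ 18/7 + 91.673ms (2/7)
5. 916.73ms @ 20/7 + 91.673ms (2/7)
6. 1008.403ms @ 22/7 + 91.673ms (2/7)
7. 1100.076ms @ 24/7 + 91.673ms (2/7)
8. 1191.749ms @ 26/7 + 91.673ms (2/7)
9. 1283.422ms @ 4 + 320.856ms (1)
10. 1604.278ms @ 5 + 962.567ms (3)

note 3 onset = 16/7b = 733.384ms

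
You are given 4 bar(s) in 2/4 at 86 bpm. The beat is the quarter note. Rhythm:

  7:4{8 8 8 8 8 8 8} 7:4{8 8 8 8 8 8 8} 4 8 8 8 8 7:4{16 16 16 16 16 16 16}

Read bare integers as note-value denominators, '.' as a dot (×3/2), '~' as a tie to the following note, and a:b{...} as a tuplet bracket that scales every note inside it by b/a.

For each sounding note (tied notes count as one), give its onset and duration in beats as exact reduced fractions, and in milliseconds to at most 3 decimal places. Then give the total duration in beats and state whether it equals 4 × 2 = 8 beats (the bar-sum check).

1) 0.0ms=0b +199.336ms=2/7b
2) 199.336ms=2/7b +199.336ms=2/7b
3) 398.671ms=4/7b +199.336ms=2/7b
4) 598.007ms=6/7b +199.336ms=2/7b
5) 797.342ms=8/7b +199.336ms=2/7b
6) 996.678ms=10/7b +199.336ms=2/7b
7) 1196.013ms=12/7b +199.336ms=2/7b
8) 1395.349ms=2b +199.336ms=2/7b
9) 1594.684ms=16/7b +199.336ms=2/7b
10) 1794.02ms=18/7b +199.336ms=2/7b
11) 1993.355ms=20/7b +199.336ms=2/7b
12) 2192.691ms=22/7b +199.336ms=2/7b
13) 2392.027ms=24/7b +199.336ms=2/7b
14) 2591.362ms=26/7b +199.336ms=2/7b
15) 2790.698ms=4b +697.674ms=1b
16) 3488.372ms=5b +348.837ms=1/2b
17) 3837.209ms=11/2b +348.837ms=1/2b
18) 4186.047ms=6b +348.837ms=1/2b
19) 4534.884ms=13/2b +348.837ms=1/2b
20) 4883.721ms=7b +99.668ms=1/7b
21) 4983.389ms=50/7b +99.668ms=1/7b
22) 5083.056ms=51/7b +99.668ms=1/7b
23) 5182.724ms=52/7b +99.668ms=1/7b
24) 5282.392ms=53/7b +99.668ms=1/7b
25) 5382.06ms=54/7b +99.668ms=1/7b
26) 5481.728ms=55/7b +99.668ms=1/7b
Σ=8b of 8 (86bpm 2/4) — PASS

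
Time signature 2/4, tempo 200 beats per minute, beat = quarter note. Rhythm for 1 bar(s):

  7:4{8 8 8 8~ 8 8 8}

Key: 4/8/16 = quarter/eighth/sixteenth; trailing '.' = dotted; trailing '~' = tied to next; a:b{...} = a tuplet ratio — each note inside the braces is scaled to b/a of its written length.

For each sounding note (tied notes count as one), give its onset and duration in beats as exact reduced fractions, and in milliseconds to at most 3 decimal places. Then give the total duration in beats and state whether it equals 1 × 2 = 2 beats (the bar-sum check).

1) 0.0ms=0b +85.714ms=2/7b
2) 85.714ms=2/7b +85.714ms=2/7b
3) 171.429ms=4/7b +85.714ms=2/7b
4) 257.143ms=6/7b +171.429ms=4/7b
5) 428.571ms=10/7b +85.714ms=2/7b
6) 514.286ms=12/7b +85.714ms=2/7b
Σ=2b of 2 (200bpm 2/4) — PASS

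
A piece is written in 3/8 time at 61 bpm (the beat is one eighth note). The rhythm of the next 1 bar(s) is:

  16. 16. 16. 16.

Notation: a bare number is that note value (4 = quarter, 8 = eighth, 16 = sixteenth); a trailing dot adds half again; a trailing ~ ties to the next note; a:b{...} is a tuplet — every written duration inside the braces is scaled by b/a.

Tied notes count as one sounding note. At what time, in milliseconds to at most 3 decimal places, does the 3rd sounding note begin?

note 3 onset = 3/2b = 1475.41ms

1. 0.0ms @ 0 + 737.705ms (3/4)
2. 737.705ms @ 3/4 + 737.705ms (3/4)
3. 1475.41ms @ 3/2 + 737.705ms (3/4)
4. 2213.115ms @ 9/4 + 737.705ms (3/4)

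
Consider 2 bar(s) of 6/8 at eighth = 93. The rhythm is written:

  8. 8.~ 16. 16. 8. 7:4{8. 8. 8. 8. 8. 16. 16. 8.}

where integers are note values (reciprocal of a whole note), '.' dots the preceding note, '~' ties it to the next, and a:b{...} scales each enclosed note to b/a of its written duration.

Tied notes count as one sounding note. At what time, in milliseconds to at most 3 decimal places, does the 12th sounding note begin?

note 12 onset = 78/7b = 7188.94ms

1. 0.0ms @ 0 + 967.742ms (3/2)
2. 967.742ms @ 3/2 + 1451.613ms (9/4)
3. 2419.355ms @ 15/4 + 483.871ms (3/4)
4. 2903.226ms @ 9/2 + 967.742ms (3/2)
5. 3870.968ms @ 6 + 552.995ms (6/7)
6. 4423.963ms @ 48/7 + 552.995ms (6/7)
7. 4976.959ms @ 54/7 + 552.995ms (6/7)
8. 5529.954ms @ 60/7 + 552.995ms (6/7)
9. 6082.949ms @ 66/7 + 552.995ms (6/7)
10. 6635.945ms @ 72/7 + 276.498ms (3/7)
11. 6912.442ms @ 75/7 + 276.498ms (3/7)
12. 7188.94ms @ 78/7 + 552.995ms (6/7)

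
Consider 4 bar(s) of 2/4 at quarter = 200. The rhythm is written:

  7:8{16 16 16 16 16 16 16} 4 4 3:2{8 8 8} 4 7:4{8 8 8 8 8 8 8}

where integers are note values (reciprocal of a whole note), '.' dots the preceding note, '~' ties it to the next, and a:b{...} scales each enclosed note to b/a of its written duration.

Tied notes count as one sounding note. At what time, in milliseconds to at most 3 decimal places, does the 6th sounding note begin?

note 6 onset = 10/7b = 428.571ms

1. 0.0ms @ 0 + 85.714ms (2/7)
2. 85.714ms @ 2/7 + 85.714ms (2/7)
3. 171.429ms @ 4/7 + 85.714ms (2/7)
4. 257.143ms @ 6/7 + 85.714ms (2/7)
5. 342.857ms @ 8/7 + 85.714ms (2/7)
6. 428.571ms @ 10/7 + 85.714ms (2/7)
7. 514.286ms @ 12/7 + 85.714ms (2/7)
8. 600.0ms @ 2 + 300.0ms (1)
9. 900.0ms @ 3 + 300.0ms (1)
10. 1200.0ms @ 4 + 100.0ms (1/3)
11. 1300.0ms @ 13/3 + 100.0ms (1/3)
12. 1400.0ms @ 14/3 + 100.0ms (1/3)
13. 1500.0ms @ 5 + 300.0ms (1)
14. 1800.0ms @ 6 + 85.714ms (2/7)
15. 1885.714ms @ 44/7 + 85.714ms (2/7)
16. 1971.429ms @ 46/7 + 85.714ms (2/7)
17. 2057.143ms @ 48/7 + 85.714ms (2/7)
18. 2142.857ms @ 50/7 + 85.714ms (2/7)
19. 2228.571ms @ 52/7 + 85.714ms (2/7)
20. 2314.286ms @ 54/7 + 85.714ms (2/7)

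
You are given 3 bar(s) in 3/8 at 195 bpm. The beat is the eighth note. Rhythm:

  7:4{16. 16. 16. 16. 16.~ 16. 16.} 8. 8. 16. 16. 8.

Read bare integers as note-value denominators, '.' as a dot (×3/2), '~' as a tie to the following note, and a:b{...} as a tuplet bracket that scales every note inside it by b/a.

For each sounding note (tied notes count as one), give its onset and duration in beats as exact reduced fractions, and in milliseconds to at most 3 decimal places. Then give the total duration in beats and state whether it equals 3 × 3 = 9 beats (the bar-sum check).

1) 0.0ms=0b +131.868ms=3/7b
2) 131.868ms=3/7b +131.868ms=3/7b
3) 263.736ms=6/7b +131.868ms=3/7b
4) 395.604ms=9/7b +131.868ms=3/7b
5) 527.473ms=12/7b +263.736ms=6/7b
6) 791.209ms=18/7b +131.868ms=3/7b
7) 923.077ms=3b +461.538ms=3/2b
8) 1384.615ms=9/2b +461.538ms=3/2b
9) 1846.154ms=6b +230.769ms=3/4b
10) 2076.923ms=27/4b +230.769ms=3/4b
11) 2307.692ms=15/2b +461.538ms=3/2b
Σ=9b of 9 (195bpm 3/8) — PASS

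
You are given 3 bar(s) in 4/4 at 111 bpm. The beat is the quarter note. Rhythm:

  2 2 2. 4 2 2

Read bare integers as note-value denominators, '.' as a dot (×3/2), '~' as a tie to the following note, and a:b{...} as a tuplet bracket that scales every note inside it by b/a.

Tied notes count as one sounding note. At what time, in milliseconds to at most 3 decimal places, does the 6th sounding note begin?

note 6 onset = 10b = 5405.405ms

1. 0.0ms @ 0 + 1081.081ms (2)
2. 1081.081ms @ 2 + 1081.081ms (2)
3. 2162.162ms @ 4 + 1621.622ms (3)
4. 3783.784ms @ 7 + 540.541ms (1)
5. 4324.324ms @ 8 + 1081.081ms (2)
6. 5405.405ms @ 10 + 1081.081ms (2)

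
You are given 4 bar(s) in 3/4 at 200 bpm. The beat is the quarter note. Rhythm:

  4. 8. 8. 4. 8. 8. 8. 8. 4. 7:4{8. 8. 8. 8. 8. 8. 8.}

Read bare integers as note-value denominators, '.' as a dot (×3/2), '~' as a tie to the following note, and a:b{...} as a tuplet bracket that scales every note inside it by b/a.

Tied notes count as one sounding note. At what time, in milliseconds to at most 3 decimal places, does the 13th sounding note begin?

1. 0.0ms @ 0 + 450.0ms (3/2)
2. 450.0ms @ 3/2 + 225.0ms (3/4)
3. 675.0ms @ 9/4 + 225.0ms (3/4)
4. 900.0ms @ 3 + 450.0ms (3/2)
5. 1350.0ms @ 9/2 + 225.0ms (3/4)
6. 1575.0ms @ 21/4 + 225.0ms (3/4)
7. 1800.0ms @ 6 + 225.0ms (3/4)
8. 2025.0ms @ 27/4 + 225.0ms (3/4)
9. 2250.0ms @ 15/2 + 450.0ms (3/2)
10. 2700.0ms @ 9 + 128.571ms (3/7)
11. 2828.571ms @ 66/7 + 128.571ms (3/7)
12. 2957.143ms @ 69/7 + 128.571ms (3/7)
13. 3085.714ms @ 72/7 + 128.571ms (3/7)
14. 3214.286ms @ 75/7 + 128.571ms (3/7)
15. 3342.857ms @ 78/7 + 128.571ms (3/7)
16. 3471.429ms @ 81/7 + 128.571ms (3/7)

note 13 onset = 72/7b = 3085.714ms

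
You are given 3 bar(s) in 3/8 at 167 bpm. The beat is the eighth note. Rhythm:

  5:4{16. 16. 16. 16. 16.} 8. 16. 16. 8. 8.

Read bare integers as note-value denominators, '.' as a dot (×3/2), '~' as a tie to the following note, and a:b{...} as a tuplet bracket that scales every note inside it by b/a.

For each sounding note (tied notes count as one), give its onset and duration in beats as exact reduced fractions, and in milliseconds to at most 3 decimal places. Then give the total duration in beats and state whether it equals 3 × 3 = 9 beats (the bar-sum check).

1) 0.0ms=0b +215.569ms=3/5b
2) 215.569ms=3/5b +215.569ms=3/5b
3) 431.138ms=6/5b +215.569ms=3/5b
4) 646.707ms=9/5b +215.569ms=3/5b
5) 862.275ms=12/5b +215.569ms=3/5b
6) 1077.844ms=3b +538.922ms=3/2b
7) 1616.766ms=9/2b +269.461ms=3/4b
8) 1886.228ms=21/4b +269.461ms=3/4b
9) 2155.689ms=6b +538.922ms=3/2b
10) 2694.611ms=15/2b +538.922ms=3/2b
Σ=9b of 9 (167bpm 3/8) — PASS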